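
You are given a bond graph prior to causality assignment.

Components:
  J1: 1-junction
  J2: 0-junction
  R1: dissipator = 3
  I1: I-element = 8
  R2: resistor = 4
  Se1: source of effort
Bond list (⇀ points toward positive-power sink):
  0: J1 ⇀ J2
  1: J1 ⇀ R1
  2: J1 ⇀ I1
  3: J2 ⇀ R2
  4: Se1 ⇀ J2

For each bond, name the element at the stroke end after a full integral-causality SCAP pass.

b4 stroke→J2  (Se1 (Se) sets effort on bond)
b0 stroke→J1  (0-jn J2 has e-setter on 4)
b3 stroke→R2  (0-jn J2 has e-setter on 4)
b2 stroke→I1  (I1 integral (f out))
b1 stroke→J1  (J1: bond 2 brought flow, rest push out)

β0 stroke→J1
β1 stroke→J1
β2 stroke→I1
β3 stroke→R2
β4 stroke→J2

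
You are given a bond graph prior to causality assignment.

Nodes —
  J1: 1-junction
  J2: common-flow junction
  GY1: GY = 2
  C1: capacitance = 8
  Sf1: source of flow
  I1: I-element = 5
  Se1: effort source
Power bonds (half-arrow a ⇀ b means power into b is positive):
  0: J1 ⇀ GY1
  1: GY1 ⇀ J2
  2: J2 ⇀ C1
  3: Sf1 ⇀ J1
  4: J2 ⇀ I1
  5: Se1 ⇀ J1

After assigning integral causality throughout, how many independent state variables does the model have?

2  (C1, I1 all integral)

β3 |Sf1  (Sf1: flow source, stroke at near end)
β5 |J1  (source Se1 imposes e)
β0 |J1  (J1 flow already set via bond 3)
β1 |J2  (GY1 both-in/both-out from 0)
β2 |J2  (C1 integral (e out))
β4 |I1  (closing 1-jn rule on J2)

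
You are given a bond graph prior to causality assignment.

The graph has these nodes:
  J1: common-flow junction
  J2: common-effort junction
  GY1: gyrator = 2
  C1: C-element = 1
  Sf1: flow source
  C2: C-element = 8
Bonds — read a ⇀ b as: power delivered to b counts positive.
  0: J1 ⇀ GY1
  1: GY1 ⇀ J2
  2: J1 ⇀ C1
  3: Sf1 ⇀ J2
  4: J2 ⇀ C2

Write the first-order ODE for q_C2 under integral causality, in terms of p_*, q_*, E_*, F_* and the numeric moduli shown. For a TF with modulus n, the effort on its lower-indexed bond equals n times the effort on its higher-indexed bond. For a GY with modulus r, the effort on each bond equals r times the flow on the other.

#3 stroke at Sf1  (source Sf1 imposes f)
#2 stroke at J1  (C1: C, integral causality)
#0 stroke at GY1  (closing 1-jn rule on J1)
#1 stroke at GY1  (GY1 both-in/both-out from 0)
#4 stroke at J2  (only one effort-in slot at J2)

dq_C2/dt = F_Sf1 - q_C1/2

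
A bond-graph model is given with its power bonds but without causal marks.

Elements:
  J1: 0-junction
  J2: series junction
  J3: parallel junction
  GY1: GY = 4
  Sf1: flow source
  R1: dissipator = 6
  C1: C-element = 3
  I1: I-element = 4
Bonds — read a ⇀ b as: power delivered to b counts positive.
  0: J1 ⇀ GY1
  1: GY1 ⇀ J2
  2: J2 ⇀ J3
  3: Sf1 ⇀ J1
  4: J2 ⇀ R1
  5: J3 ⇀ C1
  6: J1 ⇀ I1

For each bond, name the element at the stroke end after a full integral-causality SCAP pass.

β3 stroke at Sf1  (Sf1 fixes flow; stroke at Sf1)
β5 stroke at J3  (C1 integral (e out))
β2 stroke at J2  (J3: bond 5 brought effort, rest push out)
β6 stroke at I1  (I1 integral (f out))
β0 stroke at J1  (only one effort-in slot at J1)
β1 stroke at J2  (GY GY1: same side as bond 0)
β4 stroke at R1  (J2 needs exactly one f-in)

b0 stroke at J1
b1 stroke at J2
b2 stroke at J2
b3 stroke at Sf1
b4 stroke at R1
b5 stroke at J3
b6 stroke at I1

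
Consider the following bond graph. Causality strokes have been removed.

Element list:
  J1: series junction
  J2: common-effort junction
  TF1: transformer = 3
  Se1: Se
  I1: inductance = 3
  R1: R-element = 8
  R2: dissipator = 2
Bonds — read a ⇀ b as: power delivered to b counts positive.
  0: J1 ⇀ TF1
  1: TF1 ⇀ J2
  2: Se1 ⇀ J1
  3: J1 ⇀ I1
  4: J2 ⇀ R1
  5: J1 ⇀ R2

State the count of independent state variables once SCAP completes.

#2 stroke at J1  (source Se1 imposes e)
#3 stroke at I1  (I1 integral (f out))
#0 stroke at J1  (common-f at J1 fixed by 3)
#5 stroke at J1  (J1 flow already set via bond 3)
#1 stroke at TF1  (TF1: transformer flips bond 0)
#4 stroke at J2  (closing 0-jn rule on J2)

1  (I1 all integral)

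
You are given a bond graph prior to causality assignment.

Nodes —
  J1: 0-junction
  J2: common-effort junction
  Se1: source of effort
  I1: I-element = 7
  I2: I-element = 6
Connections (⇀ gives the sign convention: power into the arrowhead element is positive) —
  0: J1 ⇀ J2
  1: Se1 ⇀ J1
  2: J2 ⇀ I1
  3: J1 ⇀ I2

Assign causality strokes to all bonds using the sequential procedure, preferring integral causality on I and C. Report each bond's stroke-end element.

bond 0 |J2
bond 1 |J1
bond 2 |I1
bond 3 |I2

#1 stroke→J1  (Se1: effort source, stroke at far end)
#0 stroke→J2  (common-e at J1 fixed by 1)
#3 stroke→I2  (J1: bond 1 brought effort, rest push out)
#2 stroke→I1  (J2: bond 0 brought effort, rest push out)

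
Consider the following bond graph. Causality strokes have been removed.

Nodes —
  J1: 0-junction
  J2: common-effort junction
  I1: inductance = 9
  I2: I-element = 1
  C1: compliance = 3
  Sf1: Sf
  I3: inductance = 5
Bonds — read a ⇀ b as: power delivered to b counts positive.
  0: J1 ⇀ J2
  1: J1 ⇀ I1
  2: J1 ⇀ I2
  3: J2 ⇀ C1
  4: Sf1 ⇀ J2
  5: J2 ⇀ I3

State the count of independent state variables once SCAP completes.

4  (C1, I1, I2, I3 all integral)

b4 stroke→Sf1  (Sf1 (Sf) sets flow on bond)
b1 stroke→I1  (I1 outputs flow p/I1)
b2 stroke→I2  (I2 outputs flow p/I2)
b0 stroke→J1  (closing 0-jn rule on J1)
b3 stroke→J2  (prefer integral on C1)
b5 stroke→I3  (0-jn J2 has e-setter on 3)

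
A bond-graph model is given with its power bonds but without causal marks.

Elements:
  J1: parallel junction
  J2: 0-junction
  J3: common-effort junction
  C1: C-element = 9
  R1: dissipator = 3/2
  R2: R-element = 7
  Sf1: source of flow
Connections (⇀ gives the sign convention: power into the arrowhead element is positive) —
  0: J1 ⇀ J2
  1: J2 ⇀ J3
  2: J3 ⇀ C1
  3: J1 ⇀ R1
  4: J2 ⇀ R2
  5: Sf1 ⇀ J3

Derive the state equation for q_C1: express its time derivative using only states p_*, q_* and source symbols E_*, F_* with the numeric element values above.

β5 stroke→Sf1  (source Sf1 imposes f)
β2 stroke→J3  (C1: C, integral causality)
β1 stroke→J2  (common-e at J3 fixed by 2)
β0 stroke→J1  (common-e at J2 fixed by 1)
β4 stroke→R2  (0-jn J2 has e-setter on 1)
β3 stroke→R1  (J1: bond 0 brought effort, rest push out)

dq_C1/dt = F_Sf1 - 17*q_C1/189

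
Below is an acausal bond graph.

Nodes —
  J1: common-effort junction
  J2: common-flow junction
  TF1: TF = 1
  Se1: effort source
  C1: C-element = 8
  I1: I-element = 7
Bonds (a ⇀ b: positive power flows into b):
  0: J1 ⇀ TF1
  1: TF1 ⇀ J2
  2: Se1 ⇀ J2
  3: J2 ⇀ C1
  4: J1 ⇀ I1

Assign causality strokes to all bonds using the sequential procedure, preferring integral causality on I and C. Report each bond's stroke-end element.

β0 stroke→J1
β1 stroke→TF1
β2 stroke→J2
β3 stroke→J2
β4 stroke→I1

#2 stroke at J2  (source Se1 imposes e)
#3 stroke at J2  (C1 integral (e out))
#1 stroke at TF1  (J2 needs exactly one f-in)
#0 stroke at J1  (TF TF1: opposite of bond 1)
#4 stroke at I1  (0-jn J1 has e-setter on 0)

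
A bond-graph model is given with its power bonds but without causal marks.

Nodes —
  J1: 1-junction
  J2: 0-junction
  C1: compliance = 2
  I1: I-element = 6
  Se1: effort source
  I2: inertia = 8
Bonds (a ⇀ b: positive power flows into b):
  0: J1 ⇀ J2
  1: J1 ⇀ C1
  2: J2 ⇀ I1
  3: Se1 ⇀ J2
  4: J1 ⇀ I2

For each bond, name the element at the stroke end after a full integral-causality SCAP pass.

bond 0 |J1
bond 1 |J1
bond 2 |I1
bond 3 |J2
bond 4 |I2

bond 3 →J2  (source Se1 imposes e)
bond 0 →J1  (common-e at J2 fixed by 3)
bond 2 →I1  (0-jn J2 has e-setter on 3)
bond 1 →J1  (C1 integral (e out))
bond 4 →I2  (only one flow-in slot at J1)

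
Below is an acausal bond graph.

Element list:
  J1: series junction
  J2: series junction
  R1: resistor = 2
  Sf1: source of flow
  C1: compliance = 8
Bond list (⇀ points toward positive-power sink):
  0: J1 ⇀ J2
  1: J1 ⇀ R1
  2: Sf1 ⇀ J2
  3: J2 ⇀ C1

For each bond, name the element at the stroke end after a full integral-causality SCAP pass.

#0 |J2
#1 |J1
#2 |Sf1
#3 |J2

b2 →Sf1  (Sf1 fixes flow; stroke at Sf1)
b0 →J2  (J2: bond 2 brought flow, rest push out)
b3 →J2  (J2 flow already set via bond 2)
b1 →J1  (J1: bond 0 brought flow, rest push out)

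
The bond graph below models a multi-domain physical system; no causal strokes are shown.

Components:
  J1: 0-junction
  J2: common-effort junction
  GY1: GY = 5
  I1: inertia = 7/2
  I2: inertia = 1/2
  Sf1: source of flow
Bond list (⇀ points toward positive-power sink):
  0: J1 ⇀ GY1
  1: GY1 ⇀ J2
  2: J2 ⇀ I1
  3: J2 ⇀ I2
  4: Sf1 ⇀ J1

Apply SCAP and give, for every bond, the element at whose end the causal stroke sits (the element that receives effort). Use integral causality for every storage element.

b0 →J1
b1 →J2
b2 →I1
b3 →I2
b4 →Sf1

#4 |Sf1  (Sf1: flow source, stroke at near end)
#0 |J1  (J1: last free bond brings effort in)
#1 |J2  (GY GY1: same side as bond 0)
#2 |I1  (0-jn J2 has e-setter on 1)
#3 |I2  (common-e at J2 fixed by 1)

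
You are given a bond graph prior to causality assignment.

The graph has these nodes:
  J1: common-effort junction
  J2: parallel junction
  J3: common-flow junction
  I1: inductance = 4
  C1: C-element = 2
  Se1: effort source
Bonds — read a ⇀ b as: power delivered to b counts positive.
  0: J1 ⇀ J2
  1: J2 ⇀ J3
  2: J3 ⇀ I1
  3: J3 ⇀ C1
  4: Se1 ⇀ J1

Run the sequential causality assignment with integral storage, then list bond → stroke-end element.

b4 →J1  (Se1 fixes effort; stroke away)
b0 →J2  (J1 effort already set via bond 4)
b1 →J3  (J2 effort already set via bond 0)
b2 →I1  (I1 integral (f out))
b3 →J3  (J3 flow already set via bond 2)

#0 stroke at J2
#1 stroke at J3
#2 stroke at I1
#3 stroke at J3
#4 stroke at J1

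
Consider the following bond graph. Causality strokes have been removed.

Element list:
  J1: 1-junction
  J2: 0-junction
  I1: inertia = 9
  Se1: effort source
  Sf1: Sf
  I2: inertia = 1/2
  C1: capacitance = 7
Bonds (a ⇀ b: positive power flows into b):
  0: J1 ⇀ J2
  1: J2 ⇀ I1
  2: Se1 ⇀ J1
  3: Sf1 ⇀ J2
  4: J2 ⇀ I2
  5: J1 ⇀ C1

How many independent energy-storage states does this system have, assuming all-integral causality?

3  (C1, I1, I2 all integral)

b2 |J1  (Se1 fixes effort; stroke away)
b3 |Sf1  (Sf1: flow source, stroke at near end)
b1 |I1  (I1: I, integral causality)
b4 |I2  (I2 integral (f out))
b0 |J2  (closing 0-jn rule on J2)
b5 |J1  (J1: bond 0 brought flow, rest push out)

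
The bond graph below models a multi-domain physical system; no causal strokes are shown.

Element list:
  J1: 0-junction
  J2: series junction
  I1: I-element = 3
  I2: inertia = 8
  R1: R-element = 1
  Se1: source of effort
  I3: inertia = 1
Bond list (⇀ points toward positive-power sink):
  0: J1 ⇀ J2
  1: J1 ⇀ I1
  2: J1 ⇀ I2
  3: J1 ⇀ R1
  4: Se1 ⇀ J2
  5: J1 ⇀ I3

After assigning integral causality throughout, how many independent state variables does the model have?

3  (I1, I2, I3 all integral)

β4 stroke→J2  (source Se1 imposes e)
β0 stroke→J1  (only one flow-in slot at J2)
β1 stroke→I1  (common-e at J1 fixed by 0)
β2 stroke→I2  (J1 effort already set via bond 0)
β3 stroke→R1  (common-e at J1 fixed by 0)
β5 stroke→I3  (J1 effort already set via bond 0)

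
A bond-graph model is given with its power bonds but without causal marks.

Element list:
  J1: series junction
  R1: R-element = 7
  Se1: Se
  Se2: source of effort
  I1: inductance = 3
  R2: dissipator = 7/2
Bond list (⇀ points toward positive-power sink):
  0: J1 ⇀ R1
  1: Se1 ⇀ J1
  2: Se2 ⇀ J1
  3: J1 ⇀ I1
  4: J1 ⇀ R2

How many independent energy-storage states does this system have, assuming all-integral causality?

1  (I1 all integral)

#1 |J1  (Se1 (Se) sets effort on bond)
#2 |J1  (source Se2 imposes e)
#3 |I1  (I1 integral (f out))
#0 |J1  (common-f at J1 fixed by 3)
#4 |J1  (J1 flow already set via bond 3)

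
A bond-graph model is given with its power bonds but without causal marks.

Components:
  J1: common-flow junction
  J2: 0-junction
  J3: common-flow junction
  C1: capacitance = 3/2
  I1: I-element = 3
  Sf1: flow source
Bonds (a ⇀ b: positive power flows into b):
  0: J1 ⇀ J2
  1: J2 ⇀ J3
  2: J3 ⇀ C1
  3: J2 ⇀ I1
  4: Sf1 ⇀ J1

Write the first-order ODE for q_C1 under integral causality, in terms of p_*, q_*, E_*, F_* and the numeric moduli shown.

bond 4 |Sf1  (source Sf1 imposes f)
bond 0 |J1  (J1 flow already set via bond 4)
bond 2 |J3  (C1: C, integral causality)
bond 1 |J2  (J3 needs exactly one f-in)
bond 3 |I1  (common-e at J2 fixed by 1)

dq_C1/dt = F_Sf1 - p_I1/3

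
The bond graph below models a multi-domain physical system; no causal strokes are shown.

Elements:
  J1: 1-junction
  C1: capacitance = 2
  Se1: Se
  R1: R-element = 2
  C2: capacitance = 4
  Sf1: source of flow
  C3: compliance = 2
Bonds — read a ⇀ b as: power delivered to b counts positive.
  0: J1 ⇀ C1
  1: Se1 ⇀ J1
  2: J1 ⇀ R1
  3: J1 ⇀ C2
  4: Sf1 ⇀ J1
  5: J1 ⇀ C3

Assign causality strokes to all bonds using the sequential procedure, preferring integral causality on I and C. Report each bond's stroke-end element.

#1 →J1  (Se1 (Se) sets effort on bond)
#4 →Sf1  (Sf1 fixes flow; stroke at Sf1)
#0 →J1  (J1 flow already set via bond 4)
#2 →J1  (J1 flow already set via bond 4)
#3 →J1  (1-jn J1 has f-setter on 4)
#5 →J1  (common-f at J1 fixed by 4)

b0 stroke at J1
b1 stroke at J1
b2 stroke at J1
b3 stroke at J1
b4 stroke at Sf1
b5 stroke at J1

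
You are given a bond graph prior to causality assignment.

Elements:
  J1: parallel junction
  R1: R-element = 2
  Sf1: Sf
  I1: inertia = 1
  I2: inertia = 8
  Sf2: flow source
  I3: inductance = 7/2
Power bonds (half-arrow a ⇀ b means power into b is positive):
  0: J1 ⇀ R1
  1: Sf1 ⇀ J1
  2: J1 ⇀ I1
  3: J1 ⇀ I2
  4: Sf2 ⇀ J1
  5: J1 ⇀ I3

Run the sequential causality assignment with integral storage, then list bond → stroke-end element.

β0 stroke at J1
β1 stroke at Sf1
β2 stroke at I1
β3 stroke at I2
β4 stroke at Sf2
β5 stroke at I3

bond 1 →Sf1  (Sf1: flow source, stroke at near end)
bond 4 →Sf2  (source Sf2 imposes f)
bond 2 →I1  (I1 integral (f out))
bond 3 →I2  (I2: I, integral causality)
bond 5 →I3  (I3 integral (f out))
bond 0 →J1  (J1 needs exactly one e-in)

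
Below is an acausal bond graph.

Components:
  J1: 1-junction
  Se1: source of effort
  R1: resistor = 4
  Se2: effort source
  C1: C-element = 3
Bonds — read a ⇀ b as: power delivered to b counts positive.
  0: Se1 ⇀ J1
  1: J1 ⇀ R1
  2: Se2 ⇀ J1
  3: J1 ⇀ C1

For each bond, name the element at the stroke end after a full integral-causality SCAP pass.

#0 |J1
#1 |R1
#2 |J1
#3 |J1

β0 stroke→J1  (Se1: effort source, stroke at far end)
β2 stroke→J1  (Se2: effort source, stroke at far end)
β3 stroke→J1  (prefer integral on C1)
β1 stroke→R1  (closing 1-jn rule on J1)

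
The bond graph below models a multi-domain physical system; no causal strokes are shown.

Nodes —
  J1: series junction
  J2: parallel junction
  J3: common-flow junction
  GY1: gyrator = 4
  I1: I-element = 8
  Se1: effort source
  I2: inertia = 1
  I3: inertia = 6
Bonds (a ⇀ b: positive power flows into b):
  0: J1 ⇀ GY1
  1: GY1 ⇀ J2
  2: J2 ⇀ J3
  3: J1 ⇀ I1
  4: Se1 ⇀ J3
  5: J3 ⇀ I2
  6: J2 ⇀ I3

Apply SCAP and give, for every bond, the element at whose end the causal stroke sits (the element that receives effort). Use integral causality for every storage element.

b4 stroke→J3  (source Se1 imposes e)
b3 stroke→I1  (I1 integral (f out))
b0 stroke→J1  (common-f at J1 fixed by 3)
b1 stroke→J2  (GY1: gyrator matches bond 0)
b2 stroke→J3  (J2: bond 1 brought effort, rest push out)
b6 stroke→I3  (J2: bond 1 brought effort, rest push out)
b5 stroke→I2  (closing 1-jn rule on J3)

bond 0 →J1
bond 1 →J2
bond 2 →J3
bond 3 →I1
bond 4 →J3
bond 5 →I2
bond 6 →I3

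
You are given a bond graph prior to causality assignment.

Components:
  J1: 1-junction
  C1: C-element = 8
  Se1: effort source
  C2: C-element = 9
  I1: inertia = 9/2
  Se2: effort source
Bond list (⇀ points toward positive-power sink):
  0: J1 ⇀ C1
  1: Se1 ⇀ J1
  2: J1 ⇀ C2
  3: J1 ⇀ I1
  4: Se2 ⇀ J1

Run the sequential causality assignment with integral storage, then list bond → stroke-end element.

#0 |J1
#1 |J1
#2 |J1
#3 |I1
#4 |J1

b1 |J1  (source Se1 imposes e)
b4 |J1  (Se2 fixes effort; stroke away)
b0 |J1  (C1 outputs effort q/C1)
b2 |J1  (C2 integral (e out))
b3 |I1  (J1 needs exactly one f-in)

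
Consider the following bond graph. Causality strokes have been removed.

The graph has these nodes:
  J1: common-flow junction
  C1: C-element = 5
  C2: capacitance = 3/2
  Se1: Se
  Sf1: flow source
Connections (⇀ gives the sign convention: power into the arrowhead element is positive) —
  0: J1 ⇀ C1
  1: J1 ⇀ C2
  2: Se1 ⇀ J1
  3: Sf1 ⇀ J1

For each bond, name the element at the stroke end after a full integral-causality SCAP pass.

#2 →J1  (Se1 fixes effort; stroke away)
#3 →Sf1  (Sf1: flow source, stroke at near end)
#0 →J1  (common-f at J1 fixed by 3)
#1 →J1  (J1: bond 3 brought flow, rest push out)

#0 |J1
#1 |J1
#2 |J1
#3 |Sf1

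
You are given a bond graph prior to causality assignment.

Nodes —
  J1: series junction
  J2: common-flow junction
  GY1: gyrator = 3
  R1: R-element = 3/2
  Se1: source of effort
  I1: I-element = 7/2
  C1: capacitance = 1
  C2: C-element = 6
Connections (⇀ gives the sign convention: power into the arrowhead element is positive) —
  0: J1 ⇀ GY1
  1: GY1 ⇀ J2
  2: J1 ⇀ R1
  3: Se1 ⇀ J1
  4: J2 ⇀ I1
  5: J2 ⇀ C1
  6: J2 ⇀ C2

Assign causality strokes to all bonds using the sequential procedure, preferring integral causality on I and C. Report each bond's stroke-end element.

#3 stroke→J1  (Se1 (Se) sets effort on bond)
#4 stroke→I1  (I1 integral (f out))
#1 stroke→J2  (1-jn J2 has f-setter on 4)
#5 stroke→J2  (J2: bond 4 brought flow, rest push out)
#6 stroke→J2  (J2 flow already set via bond 4)
#0 stroke→J1  (GY GY1: same side as bond 1)
#2 stroke→R1  (J1: last free bond brings flow in)

β0 →J1
β1 →J2
β2 →R1
β3 →J1
β4 →I1
β5 →J2
β6 →J2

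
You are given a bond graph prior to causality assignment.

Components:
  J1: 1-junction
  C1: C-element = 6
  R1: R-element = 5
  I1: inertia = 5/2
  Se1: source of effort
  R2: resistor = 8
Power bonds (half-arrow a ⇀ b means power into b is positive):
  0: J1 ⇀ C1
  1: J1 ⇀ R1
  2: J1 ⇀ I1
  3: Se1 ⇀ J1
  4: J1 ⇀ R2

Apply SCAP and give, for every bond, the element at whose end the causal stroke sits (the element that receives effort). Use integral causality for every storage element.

bond 0 stroke at J1
bond 1 stroke at J1
bond 2 stroke at I1
bond 3 stroke at J1
bond 4 stroke at J1

b3 →J1  (Se1 (Se) sets effort on bond)
b0 →J1  (prefer integral on C1)
b2 →I1  (I1 integral (f out))
b1 →J1  (1-jn J1 has f-setter on 2)
b4 →J1  (J1 flow already set via bond 2)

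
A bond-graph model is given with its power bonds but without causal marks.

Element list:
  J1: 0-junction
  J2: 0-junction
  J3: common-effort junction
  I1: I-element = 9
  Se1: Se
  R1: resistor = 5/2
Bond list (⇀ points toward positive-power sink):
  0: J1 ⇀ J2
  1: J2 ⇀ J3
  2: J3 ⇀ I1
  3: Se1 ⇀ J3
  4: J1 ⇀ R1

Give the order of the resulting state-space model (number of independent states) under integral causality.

1  (I1 all integral)

#3 stroke at J3  (source Se1 imposes e)
#1 stroke at J2  (J3 effort already set via bond 3)
#2 stroke at I1  (0-jn J3 has e-setter on 3)
#0 stroke at J1  (0-jn J2 has e-setter on 1)
#4 stroke at R1  (J1 effort already set via bond 0)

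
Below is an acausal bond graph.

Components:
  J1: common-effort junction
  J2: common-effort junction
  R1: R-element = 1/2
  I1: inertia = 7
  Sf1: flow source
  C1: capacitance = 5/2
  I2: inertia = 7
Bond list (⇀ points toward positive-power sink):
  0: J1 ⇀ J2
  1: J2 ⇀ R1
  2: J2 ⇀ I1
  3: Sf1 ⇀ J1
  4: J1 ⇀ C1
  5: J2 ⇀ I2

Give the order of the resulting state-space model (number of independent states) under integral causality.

#3 stroke→Sf1  (Sf1 (Sf) sets flow on bond)
#2 stroke→I1  (prefer integral on I1)
#4 stroke→J1  (C1 outputs effort q/C1)
#0 stroke→J2  (J1: bond 4 brought effort, rest push out)
#1 stroke→R1  (J2 effort already set via bond 0)
#5 stroke→I2  (J2 effort already set via bond 0)

3  (C1, I1, I2 all integral)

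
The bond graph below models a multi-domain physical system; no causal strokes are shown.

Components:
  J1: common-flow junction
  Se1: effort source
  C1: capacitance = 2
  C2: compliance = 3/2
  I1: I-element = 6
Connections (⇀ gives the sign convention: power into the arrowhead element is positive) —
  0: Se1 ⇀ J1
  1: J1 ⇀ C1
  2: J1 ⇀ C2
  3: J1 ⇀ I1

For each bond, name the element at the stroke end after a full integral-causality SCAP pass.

b0 stroke→J1
b1 stroke→J1
b2 stroke→J1
b3 stroke→I1

β0 →J1  (Se1 fixes effort; stroke away)
β1 →J1  (prefer integral on C1)
β2 →J1  (C2: C, integral causality)
β3 →I1  (J1 needs exactly one f-in)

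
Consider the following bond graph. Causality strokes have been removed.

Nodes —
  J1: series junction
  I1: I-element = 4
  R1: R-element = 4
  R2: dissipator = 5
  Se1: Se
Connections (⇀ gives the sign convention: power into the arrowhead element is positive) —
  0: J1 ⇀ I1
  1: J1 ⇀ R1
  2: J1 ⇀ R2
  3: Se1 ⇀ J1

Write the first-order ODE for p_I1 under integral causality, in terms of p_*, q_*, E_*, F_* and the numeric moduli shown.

β3 stroke at J1  (Se1 fixes effort; stroke away)
β0 stroke at I1  (I1: I, integral causality)
β1 stroke at J1  (J1: bond 0 brought flow, rest push out)
β2 stroke at J1  (J1: bond 0 brought flow, rest push out)

dp_I1/dt = E_Se1 - 9*p_I1/4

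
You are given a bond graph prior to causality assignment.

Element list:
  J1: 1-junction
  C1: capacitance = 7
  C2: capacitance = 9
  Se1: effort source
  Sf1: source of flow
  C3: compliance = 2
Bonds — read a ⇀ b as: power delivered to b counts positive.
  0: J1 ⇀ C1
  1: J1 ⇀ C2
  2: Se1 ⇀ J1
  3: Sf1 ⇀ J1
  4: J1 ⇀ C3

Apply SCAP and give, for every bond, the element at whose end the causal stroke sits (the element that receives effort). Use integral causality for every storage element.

β2 stroke→J1  (Se1: effort source, stroke at far end)
β3 stroke→Sf1  (Sf1: flow source, stroke at near end)
β0 stroke→J1  (J1: bond 3 brought flow, rest push out)
β1 stroke→J1  (J1 flow already set via bond 3)
β4 stroke→J1  (J1 flow already set via bond 3)

b0 →J1
b1 →J1
b2 →J1
b3 →Sf1
b4 →J1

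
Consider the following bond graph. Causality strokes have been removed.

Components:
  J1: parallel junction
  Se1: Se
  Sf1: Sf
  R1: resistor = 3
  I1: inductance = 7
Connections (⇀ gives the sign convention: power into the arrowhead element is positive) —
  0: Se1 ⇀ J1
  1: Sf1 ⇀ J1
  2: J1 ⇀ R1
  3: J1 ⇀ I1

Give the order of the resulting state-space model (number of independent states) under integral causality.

1  (I1 all integral)

#0 |J1  (source Se1 imposes e)
#1 |Sf1  (Sf1: flow source, stroke at near end)
#2 |R1  (common-e at J1 fixed by 0)
#3 |I1  (0-jn J1 has e-setter on 0)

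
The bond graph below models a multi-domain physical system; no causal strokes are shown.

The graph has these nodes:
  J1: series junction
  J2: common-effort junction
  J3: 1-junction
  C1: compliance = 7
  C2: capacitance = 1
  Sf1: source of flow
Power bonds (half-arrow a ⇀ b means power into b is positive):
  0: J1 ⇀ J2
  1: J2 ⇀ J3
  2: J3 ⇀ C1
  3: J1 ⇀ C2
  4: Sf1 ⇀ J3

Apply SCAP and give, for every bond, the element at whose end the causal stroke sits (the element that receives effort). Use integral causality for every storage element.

bond 0 |J2
bond 1 |J3
bond 2 |J3
bond 3 |J1
bond 4 |Sf1

bond 4 |Sf1  (source Sf1 imposes f)
bond 1 |J3  (J3 flow already set via bond 4)
bond 2 |J3  (common-f at J3 fixed by 4)
bond 0 |J2  (J2: last free bond brings effort in)
bond 3 |J1  (common-f at J1 fixed by 0)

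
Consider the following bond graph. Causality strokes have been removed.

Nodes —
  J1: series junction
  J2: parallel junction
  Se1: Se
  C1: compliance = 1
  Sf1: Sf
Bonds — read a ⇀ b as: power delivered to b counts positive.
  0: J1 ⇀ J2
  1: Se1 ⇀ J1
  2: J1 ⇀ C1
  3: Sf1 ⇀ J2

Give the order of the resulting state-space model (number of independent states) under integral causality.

#1 stroke→J1  (Se1: effort source, stroke at far end)
#3 stroke→Sf1  (Sf1 fixes flow; stroke at Sf1)
#0 stroke→J2  (only one effort-in slot at J2)
#2 stroke→J1  (common-f at J1 fixed by 0)

1  (C1 all integral)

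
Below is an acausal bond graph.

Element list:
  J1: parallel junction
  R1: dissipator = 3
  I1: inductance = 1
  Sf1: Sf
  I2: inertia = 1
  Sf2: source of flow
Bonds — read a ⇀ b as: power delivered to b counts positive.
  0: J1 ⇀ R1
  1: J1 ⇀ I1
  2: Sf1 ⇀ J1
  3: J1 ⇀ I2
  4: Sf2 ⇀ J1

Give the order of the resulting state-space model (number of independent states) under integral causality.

2  (I1, I2 all integral)

#2 →Sf1  (Sf1 fixes flow; stroke at Sf1)
#4 →Sf2  (source Sf2 imposes f)
#1 →I1  (I1 integral (f out))
#3 →I2  (I2 outputs flow p/I2)
#0 →J1  (J1 needs exactly one e-in)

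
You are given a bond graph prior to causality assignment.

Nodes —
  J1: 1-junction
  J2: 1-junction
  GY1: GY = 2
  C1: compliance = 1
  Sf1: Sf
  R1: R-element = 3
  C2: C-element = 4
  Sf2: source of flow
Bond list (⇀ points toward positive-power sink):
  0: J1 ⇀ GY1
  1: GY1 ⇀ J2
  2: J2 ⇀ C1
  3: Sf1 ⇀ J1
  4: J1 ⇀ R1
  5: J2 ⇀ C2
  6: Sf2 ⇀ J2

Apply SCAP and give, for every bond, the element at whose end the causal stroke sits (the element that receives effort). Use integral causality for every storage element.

bond 0 →J1
bond 1 →J2
bond 2 →J2
bond 3 →Sf1
bond 4 →J1
bond 5 →J2
bond 6 →Sf2

bond 3 stroke at Sf1  (Sf1 (Sf) sets flow on bond)
bond 6 stroke at Sf2  (source Sf2 imposes f)
bond 0 stroke at J1  (1-jn J1 has f-setter on 3)
bond 4 stroke at J1  (J1: bond 3 brought flow, rest push out)
bond 1 stroke at J2  (1-jn J2 has f-setter on 6)
bond 2 stroke at J2  (1-jn J2 has f-setter on 6)
bond 5 stroke at J2  (common-f at J2 fixed by 6)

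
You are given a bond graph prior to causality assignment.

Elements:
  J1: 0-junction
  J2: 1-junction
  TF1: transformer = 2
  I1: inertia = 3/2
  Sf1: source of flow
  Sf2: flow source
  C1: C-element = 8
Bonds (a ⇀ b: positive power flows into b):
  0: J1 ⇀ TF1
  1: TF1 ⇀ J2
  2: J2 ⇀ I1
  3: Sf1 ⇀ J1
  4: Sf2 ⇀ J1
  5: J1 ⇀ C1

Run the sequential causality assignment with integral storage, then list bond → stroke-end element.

β3 |Sf1  (Sf1 (Sf) sets flow on bond)
β4 |Sf2  (Sf2: flow source, stroke at near end)
β2 |I1  (prefer integral on I1)
β1 |J2  (J2: bond 2 brought flow, rest push out)
β0 |TF1  (TF1 one-in-one-out from 1)
β5 |J1  (closing 0-jn rule on J1)

b0 stroke at TF1
b1 stroke at J2
b2 stroke at I1
b3 stroke at Sf1
b4 stroke at Sf2
b5 stroke at J1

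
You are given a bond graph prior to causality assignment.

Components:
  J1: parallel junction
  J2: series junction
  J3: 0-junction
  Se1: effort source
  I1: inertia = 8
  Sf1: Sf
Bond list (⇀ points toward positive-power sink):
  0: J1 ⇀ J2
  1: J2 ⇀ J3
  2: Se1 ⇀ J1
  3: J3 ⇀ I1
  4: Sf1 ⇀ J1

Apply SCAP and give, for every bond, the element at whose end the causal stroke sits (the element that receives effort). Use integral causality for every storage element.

β0 →J2
β1 →J3
β2 →J1
β3 →I1
β4 →Sf1

bond 2 stroke at J1  (source Se1 imposes e)
bond 4 stroke at Sf1  (Sf1: flow source, stroke at near end)
bond 0 stroke at J2  (J1: bond 2 brought effort, rest push out)
bond 1 stroke at J3  (only one flow-in slot at J2)
bond 3 stroke at I1  (0-jn J3 has e-setter on 1)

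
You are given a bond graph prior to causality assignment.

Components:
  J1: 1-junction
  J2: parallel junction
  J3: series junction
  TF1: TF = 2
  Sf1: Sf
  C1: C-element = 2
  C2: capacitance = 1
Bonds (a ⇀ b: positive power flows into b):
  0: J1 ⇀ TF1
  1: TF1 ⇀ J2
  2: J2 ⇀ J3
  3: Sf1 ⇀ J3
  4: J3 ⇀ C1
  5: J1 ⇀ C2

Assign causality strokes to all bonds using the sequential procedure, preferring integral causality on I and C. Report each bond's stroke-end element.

β0 →TF1
β1 →J2
β2 →J3
β3 →Sf1
β4 →J3
β5 →J1

bond 3 stroke→Sf1  (Sf1 (Sf) sets flow on bond)
bond 2 stroke→J3  (J3 flow already set via bond 3)
bond 4 stroke→J3  (1-jn J3 has f-setter on 3)
bond 1 stroke→J2  (only one effort-in slot at J2)
bond 0 stroke→TF1  (through TF1, causality passes straight; one stroke at TF1)
bond 5 stroke→J1  (J1 flow already set via bond 0)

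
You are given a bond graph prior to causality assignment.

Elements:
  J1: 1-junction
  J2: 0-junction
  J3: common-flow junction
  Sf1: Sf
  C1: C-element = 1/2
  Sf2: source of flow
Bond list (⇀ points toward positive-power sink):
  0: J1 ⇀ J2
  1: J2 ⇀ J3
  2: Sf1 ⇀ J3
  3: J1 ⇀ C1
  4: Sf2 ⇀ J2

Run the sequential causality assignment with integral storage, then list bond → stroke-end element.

b0 |J2
b1 |J3
b2 |Sf1
b3 |J1
b4 |Sf2

#2 →Sf1  (source Sf1 imposes f)
#4 →Sf2  (Sf2 (Sf) sets flow on bond)
#1 →J3  (J3: bond 2 brought flow, rest push out)
#0 →J2  (J2: last free bond brings effort in)
#3 →J1  (1-jn J1 has f-setter on 0)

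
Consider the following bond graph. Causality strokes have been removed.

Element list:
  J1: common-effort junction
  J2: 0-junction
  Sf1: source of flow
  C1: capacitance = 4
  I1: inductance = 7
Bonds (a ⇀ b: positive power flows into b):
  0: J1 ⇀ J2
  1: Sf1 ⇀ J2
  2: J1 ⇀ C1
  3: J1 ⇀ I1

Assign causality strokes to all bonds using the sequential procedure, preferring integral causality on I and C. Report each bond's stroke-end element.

b0 |J2
b1 |Sf1
b2 |J1
b3 |I1

#1 |Sf1  (Sf1 fixes flow; stroke at Sf1)
#0 |J2  (J2 needs exactly one e-in)
#2 |J1  (C1 integral (e out))
#3 |I1  (0-jn J1 has e-setter on 2)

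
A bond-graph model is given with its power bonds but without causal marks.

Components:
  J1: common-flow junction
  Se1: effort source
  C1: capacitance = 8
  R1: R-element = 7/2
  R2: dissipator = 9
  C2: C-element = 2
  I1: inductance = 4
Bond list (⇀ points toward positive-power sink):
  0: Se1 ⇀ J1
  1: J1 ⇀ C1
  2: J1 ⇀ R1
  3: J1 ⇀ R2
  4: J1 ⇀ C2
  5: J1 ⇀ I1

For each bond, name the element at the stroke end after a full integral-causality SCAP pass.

bond 0 stroke→J1  (Se1 fixes effort; stroke away)
bond 1 stroke→J1  (C1 integral (e out))
bond 4 stroke→J1  (prefer integral on C2)
bond 5 stroke→I1  (prefer integral on I1)
bond 2 stroke→J1  (J1 flow already set via bond 5)
bond 3 stroke→J1  (J1: bond 5 brought flow, rest push out)

b0 stroke→J1
b1 stroke→J1
b2 stroke→J1
b3 stroke→J1
b4 stroke→J1
b5 stroke→I1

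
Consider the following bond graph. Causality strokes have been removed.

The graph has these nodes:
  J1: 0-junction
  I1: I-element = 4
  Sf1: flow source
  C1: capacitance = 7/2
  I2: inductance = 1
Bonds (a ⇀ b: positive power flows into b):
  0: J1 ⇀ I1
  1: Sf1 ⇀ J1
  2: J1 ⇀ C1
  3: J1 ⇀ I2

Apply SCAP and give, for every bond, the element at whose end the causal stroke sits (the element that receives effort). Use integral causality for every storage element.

bond 0 stroke→I1
bond 1 stroke→Sf1
bond 2 stroke→J1
bond 3 stroke→I2

#1 |Sf1  (Sf1 (Sf) sets flow on bond)
#0 |I1  (I1 outputs flow p/I1)
#2 |J1  (C1 outputs effort q/C1)
#3 |I2  (J1: bond 2 brought effort, rest push out)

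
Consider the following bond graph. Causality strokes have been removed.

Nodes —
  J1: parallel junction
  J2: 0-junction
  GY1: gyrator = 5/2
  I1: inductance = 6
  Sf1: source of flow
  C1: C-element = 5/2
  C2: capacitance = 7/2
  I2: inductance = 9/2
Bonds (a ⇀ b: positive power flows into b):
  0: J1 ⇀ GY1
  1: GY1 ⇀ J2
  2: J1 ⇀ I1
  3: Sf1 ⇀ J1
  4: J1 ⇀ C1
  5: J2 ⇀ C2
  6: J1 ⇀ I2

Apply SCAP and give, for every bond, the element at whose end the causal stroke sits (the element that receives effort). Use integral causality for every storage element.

#3 stroke at Sf1  (Sf1 (Sf) sets flow on bond)
#2 stroke at I1  (I1 integral (f out))
#4 stroke at J1  (C1 integral (e out))
#0 stroke at GY1  (common-e at J1 fixed by 4)
#6 stroke at I2  (0-jn J1 has e-setter on 4)
#1 stroke at GY1  (GY1 both-in/both-out from 0)
#5 stroke at J2  (J2 needs exactly one e-in)

b0 stroke at GY1
b1 stroke at GY1
b2 stroke at I1
b3 stroke at Sf1
b4 stroke at J1
b5 stroke at J2
b6 stroke at I2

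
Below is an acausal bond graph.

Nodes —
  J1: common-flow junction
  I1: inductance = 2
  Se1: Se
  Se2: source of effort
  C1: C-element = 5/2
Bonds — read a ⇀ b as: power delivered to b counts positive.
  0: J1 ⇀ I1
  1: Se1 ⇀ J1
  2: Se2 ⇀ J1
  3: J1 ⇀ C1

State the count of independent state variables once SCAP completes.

2  (C1, I1 all integral)

#1 |J1  (Se1 fixes effort; stroke away)
#2 |J1  (Se2: effort source, stroke at far end)
#0 |I1  (I1: I, integral causality)
#3 |J1  (J1 flow already set via bond 0)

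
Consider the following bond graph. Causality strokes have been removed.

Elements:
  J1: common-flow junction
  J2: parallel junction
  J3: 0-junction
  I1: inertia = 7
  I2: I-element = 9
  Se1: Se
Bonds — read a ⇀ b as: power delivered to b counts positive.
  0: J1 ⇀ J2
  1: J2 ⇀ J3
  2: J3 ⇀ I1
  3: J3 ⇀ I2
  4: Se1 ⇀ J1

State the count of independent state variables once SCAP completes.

2  (I1, I2 all integral)

bond 4 stroke at J1  (Se1: effort source, stroke at far end)
bond 0 stroke at J2  (J1: last free bond brings flow in)
bond 1 stroke at J3  (0-jn J2 has e-setter on 0)
bond 2 stroke at I1  (common-e at J3 fixed by 1)
bond 3 stroke at I2  (J3: bond 1 brought effort, rest push out)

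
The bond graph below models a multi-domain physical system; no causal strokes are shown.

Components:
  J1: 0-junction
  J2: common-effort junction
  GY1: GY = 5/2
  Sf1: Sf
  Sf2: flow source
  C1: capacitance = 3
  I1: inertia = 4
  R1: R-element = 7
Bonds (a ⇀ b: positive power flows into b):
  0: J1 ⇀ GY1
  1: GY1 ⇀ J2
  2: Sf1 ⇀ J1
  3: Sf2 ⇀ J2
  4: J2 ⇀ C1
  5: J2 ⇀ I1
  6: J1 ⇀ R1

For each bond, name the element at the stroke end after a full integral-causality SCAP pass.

b2 stroke at Sf1  (Sf1 (Sf) sets flow on bond)
b3 stroke at Sf2  (Sf2 fixes flow; stroke at Sf2)
b4 stroke at J2  (C1: C, integral causality)
b1 stroke at GY1  (common-e at J2 fixed by 4)
b5 stroke at I1  (0-jn J2 has e-setter on 4)
b0 stroke at GY1  (GY GY1: same side as bond 1)
b6 stroke at J1  (closing 0-jn rule on J1)

#0 →GY1
#1 →GY1
#2 →Sf1
#3 →Sf2
#4 →J2
#5 →I1
#6 →J1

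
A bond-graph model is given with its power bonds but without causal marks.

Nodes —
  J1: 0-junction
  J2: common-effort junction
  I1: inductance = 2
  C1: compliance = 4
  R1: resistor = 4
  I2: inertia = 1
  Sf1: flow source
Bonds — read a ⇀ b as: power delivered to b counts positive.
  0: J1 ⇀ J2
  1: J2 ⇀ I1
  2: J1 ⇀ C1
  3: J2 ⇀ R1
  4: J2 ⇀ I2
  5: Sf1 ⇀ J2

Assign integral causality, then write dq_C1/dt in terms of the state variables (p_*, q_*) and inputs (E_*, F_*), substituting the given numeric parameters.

β5 →Sf1  (Sf1 fixes flow; stroke at Sf1)
β1 →I1  (prefer integral on I1)
β2 →J1  (prefer integral on C1)
β0 →J2  (J1: bond 2 brought effort, rest push out)
β3 →R1  (0-jn J2 has e-setter on 0)
β4 →I2  (common-e at J2 fixed by 0)

dq_C1/dt = F_Sf1 - p_I1/2 - p_I2 - q_C1/16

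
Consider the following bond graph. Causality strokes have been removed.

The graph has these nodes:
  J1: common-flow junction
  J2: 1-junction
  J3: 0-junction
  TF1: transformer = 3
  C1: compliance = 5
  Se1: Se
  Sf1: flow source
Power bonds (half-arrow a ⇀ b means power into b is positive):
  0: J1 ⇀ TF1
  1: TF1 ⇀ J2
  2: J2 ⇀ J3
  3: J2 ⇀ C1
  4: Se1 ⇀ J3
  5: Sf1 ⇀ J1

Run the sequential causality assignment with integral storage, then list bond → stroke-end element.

#0 stroke→J1
#1 stroke→TF1
#2 stroke→J2
#3 stroke→J2
#4 stroke→J3
#5 stroke→Sf1

b4 →J3  (Se1: effort source, stroke at far end)
b5 →Sf1  (Sf1: flow source, stroke at near end)
b0 →J1  (J1 flow already set via bond 5)
b2 →J2  (J3: bond 4 brought effort, rest push out)
b1 →TF1  (TF1: transformer flips bond 0)
b3 →J2  (J2: bond 1 brought flow, rest push out)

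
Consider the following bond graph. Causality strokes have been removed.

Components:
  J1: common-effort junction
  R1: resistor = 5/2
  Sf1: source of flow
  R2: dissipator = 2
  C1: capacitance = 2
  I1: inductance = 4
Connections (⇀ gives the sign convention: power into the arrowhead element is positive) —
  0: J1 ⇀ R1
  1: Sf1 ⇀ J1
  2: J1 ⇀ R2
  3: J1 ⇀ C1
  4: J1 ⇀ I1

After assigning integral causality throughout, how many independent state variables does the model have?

b1 |Sf1  (Sf1: flow source, stroke at near end)
b3 |J1  (C1 integral (e out))
b0 |R1  (J1 effort already set via bond 3)
b2 |R2  (J1 effort already set via bond 3)
b4 |I1  (common-e at J1 fixed by 3)

2  (C1, I1 all integral)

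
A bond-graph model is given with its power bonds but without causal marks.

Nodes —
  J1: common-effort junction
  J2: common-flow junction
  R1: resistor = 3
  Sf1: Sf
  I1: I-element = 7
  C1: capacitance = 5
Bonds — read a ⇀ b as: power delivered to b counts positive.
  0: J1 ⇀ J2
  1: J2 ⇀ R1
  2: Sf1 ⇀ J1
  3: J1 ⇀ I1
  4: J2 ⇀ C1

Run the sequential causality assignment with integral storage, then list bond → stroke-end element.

bond 2 stroke at Sf1  (Sf1 (Sf) sets flow on bond)
bond 3 stroke at I1  (prefer integral on I1)
bond 0 stroke at J1  (J1 needs exactly one e-in)
bond 1 stroke at J2  (J2: bond 0 brought flow, rest push out)
bond 4 stroke at J2  (common-f at J2 fixed by 0)

β0 stroke at J1
β1 stroke at J2
β2 stroke at Sf1
β3 stroke at I1
β4 stroke at J2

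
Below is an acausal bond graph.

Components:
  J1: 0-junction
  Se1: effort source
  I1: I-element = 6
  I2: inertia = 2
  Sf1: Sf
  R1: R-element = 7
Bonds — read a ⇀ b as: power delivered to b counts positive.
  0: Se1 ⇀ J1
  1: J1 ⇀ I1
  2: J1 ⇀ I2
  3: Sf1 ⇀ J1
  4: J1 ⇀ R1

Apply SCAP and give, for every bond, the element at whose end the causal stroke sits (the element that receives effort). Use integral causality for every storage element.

β0 stroke at J1
β1 stroke at I1
β2 stroke at I2
β3 stroke at Sf1
β4 stroke at R1

#0 stroke→J1  (Se1: effort source, stroke at far end)
#3 stroke→Sf1  (Sf1 (Sf) sets flow on bond)
#1 stroke→I1  (0-jn J1 has e-setter on 0)
#2 stroke→I2  (J1: bond 0 brought effort, rest push out)
#4 stroke→R1  (J1 effort already set via bond 0)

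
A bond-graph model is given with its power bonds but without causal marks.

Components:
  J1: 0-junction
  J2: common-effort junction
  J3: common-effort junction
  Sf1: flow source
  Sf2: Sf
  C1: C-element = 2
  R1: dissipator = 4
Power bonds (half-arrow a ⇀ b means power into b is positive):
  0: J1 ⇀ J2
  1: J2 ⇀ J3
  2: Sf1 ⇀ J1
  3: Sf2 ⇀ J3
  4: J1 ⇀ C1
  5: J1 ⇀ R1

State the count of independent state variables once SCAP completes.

b2 stroke at Sf1  (Sf1: flow source, stroke at near end)
b3 stroke at Sf2  (Sf2 fixes flow; stroke at Sf2)
b1 stroke at J3  (J3: last free bond brings effort in)
b0 stroke at J2  (closing 0-jn rule on J2)
b4 stroke at J1  (C1 integral (e out))
b5 stroke at R1  (0-jn J1 has e-setter on 4)

1  (C1 all integral)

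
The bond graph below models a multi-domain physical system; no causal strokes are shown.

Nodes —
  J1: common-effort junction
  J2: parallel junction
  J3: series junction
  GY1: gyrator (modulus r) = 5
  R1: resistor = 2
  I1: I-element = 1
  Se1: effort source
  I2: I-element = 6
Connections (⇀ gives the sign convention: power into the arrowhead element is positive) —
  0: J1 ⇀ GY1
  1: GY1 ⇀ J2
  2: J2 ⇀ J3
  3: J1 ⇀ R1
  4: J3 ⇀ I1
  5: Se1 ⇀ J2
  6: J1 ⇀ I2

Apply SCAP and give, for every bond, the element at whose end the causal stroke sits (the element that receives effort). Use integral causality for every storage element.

β0 →GY1
β1 →GY1
β2 →J3
β3 →J1
β4 →I1
β5 →J2
β6 →I2

#5 stroke→J2  (Se1 fixes effort; stroke away)
#1 stroke→GY1  (J2 effort already set via bond 5)
#2 stroke→J3  (J2 effort already set via bond 5)
#4 stroke→I1  (only one flow-in slot at J3)
#0 stroke→GY1  (GY GY1: same side as bond 1)
#6 stroke→I2  (I2: I, integral causality)
#3 stroke→J1  (only one effort-in slot at J1)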